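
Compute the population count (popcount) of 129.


0b10000001 has 2 set bits

2


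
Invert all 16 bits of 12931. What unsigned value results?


12931 ^ 65535 = 52604

52604


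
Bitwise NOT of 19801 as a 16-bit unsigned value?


~0b100110101011001 = 0b1011001010100110 = 45734 (16-bit unsigned)

45734


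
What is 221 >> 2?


0b11011101 >> 2 = 0b110111 = 55

55


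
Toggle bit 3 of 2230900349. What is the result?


2230900349 ^ (1 << 3) = 2230900349 ^ 8 = 2230900341

2230900341


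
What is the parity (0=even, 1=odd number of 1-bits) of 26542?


0b110011110101110 has 10 ones => parity 0

0


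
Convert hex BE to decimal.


BE hex = 190 decimal

190


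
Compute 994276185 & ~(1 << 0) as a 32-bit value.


994276185 & ~(1 << 0) = 994276184

994276184


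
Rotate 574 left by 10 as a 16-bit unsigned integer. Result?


Rotate 0b1000111110 left by 10 (16-bit) = 0b1111100000001000 = 63496

63496


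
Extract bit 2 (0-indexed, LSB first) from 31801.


0b111110000111001, position 2 = 0

0


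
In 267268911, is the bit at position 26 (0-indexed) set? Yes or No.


0b1111111011100011001100101111, bit 26 = 1. Yes

Yes


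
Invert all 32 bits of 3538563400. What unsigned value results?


3538563400 ^ 4294967295 = 756403895

756403895


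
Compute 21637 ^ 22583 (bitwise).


0b101010010000101 ^ 0b101100000110111 = 0b110010110010 = 3250

3250


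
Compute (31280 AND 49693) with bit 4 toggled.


Step 1: 31280 & 49693 = 16912
Step 2: 16912 ^ (1 << 4) = 16912 ^ 16 = 16896

16896


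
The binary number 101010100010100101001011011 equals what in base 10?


101010100010100101001011011 in decimal = 89213531

89213531


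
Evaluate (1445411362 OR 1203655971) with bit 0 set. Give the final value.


Step 1: 1445411362 | 1203655971 = 1472167715
Step 2: 1472167715 | (1 << 0) = 1472167715 | 1 = 1472167715

1472167715


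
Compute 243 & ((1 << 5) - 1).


243 & 31 = 19

19


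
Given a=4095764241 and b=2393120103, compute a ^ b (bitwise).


4095764241 ^ 2393120103 = 2055502454

2055502454


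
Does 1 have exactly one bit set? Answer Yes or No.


0b1. Only one bit set => Yes

Yes


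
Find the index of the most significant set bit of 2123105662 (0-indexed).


0b1111110100011000000010101111110. Highest set bit at position 30

30


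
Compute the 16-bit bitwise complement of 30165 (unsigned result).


~0b111010111010101 = 0b1000101000101010 = 35370 (16-bit unsigned)

35370


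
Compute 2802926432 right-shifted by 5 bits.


0b10100111000100010100001101100000 >> 5 = 0b101001110001000101000011011 = 87591451

87591451


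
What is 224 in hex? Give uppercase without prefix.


224 = E0 hex

E0


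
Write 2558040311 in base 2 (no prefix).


2558040311 = 10011000011110001001100011110111 in binary

10011000011110001001100011110111


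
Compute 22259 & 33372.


0b101011011110011 & 0b1000001001011100 = 0b1001010000 = 592

592


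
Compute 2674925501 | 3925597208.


0b10011111011100000001111110111101 | 0b11101001111110111101110000011000 = 0b11111111111110111101111110111101 = 4294696893

4294696893


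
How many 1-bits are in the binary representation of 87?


0b1010111 has 5 set bits

5


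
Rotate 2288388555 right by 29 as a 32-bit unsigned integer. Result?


Rotate 0b10001000011001100000100111001011 right by 29 (32-bit) = 0b1000011001100000100111001011100 = 1127239260

1127239260


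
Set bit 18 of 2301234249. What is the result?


2301234249 | (1 << 18) = 2301234249 | 262144 = 2301496393

2301496393


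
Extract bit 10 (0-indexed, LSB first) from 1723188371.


0b1100110101101011100010010010011, position 10 = 1

1


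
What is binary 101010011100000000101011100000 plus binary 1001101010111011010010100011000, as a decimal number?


101010011100000000101011100000 + 1001101010111011010010100011000 = 1110111110011011010111111111000 = 2009968632

2009968632


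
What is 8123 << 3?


0b1111110111011 << 3 = 0b1111110111011000 = 64984

64984


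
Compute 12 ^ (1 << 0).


12 ^ (1 << 0) = 12 ^ 1 = 13

13


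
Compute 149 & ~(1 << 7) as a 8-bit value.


149 & ~(1 << 7) = 21

21


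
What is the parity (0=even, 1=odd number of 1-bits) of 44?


0b101100 has 3 ones => parity 1

1


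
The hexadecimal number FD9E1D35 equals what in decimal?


FD9E1D35 hex = 4254997813 decimal

4254997813


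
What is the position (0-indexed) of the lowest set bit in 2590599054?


0b10011010011010010110011110001110. Lowest set bit at position 1

1


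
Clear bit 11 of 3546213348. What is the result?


3546213348 & ~(1 << 11) = 3546211300

3546211300


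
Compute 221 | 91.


0b11011101 | 0b1011011 = 0b11011111 = 223

223


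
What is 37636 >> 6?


0b1001001100000100 >> 6 = 0b1001001100 = 588

588


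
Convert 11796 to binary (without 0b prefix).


11796 = 10111000010100 in binary

10111000010100


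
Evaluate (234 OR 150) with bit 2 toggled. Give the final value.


Step 1: 234 | 150 = 254
Step 2: 254 ^ (1 << 2) = 254 ^ 4 = 250

250


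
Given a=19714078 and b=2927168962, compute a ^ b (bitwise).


19714078 ^ 2927168962 = 2941640156

2941640156


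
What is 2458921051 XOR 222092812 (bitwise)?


0b10010010100100000010100001011011 ^ 0b1101001111001101111000001100 = 0b10011111101011001111011001010111 = 2678912599

2678912599


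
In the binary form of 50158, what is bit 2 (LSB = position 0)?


0b1100001111101110, position 2 = 1

1


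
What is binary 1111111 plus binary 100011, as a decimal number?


1111111 + 100011 = 10100010 = 162

162


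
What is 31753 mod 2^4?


31753 & 15 = 9

9


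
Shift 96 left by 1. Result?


0b1100000 << 1 = 0b11000000 = 192

192


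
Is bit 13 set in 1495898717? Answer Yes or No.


0b1011001001010011001101001011101, bit 13 = 0. No

No


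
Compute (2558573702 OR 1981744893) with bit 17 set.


Step 1: 2558573702 | 1981744893 = 4271881983
Step 2: 4271881983 | (1 << 17) = 4271881983 | 131072 = 4271881983

4271881983


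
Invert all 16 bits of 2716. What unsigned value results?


2716 ^ 65535 = 62819

62819


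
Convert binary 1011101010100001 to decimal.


1011101010100001 in decimal = 47777

47777


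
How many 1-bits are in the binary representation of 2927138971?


0b10101110011110001001100010011011 has 17 set bits

17


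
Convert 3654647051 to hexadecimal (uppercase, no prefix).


3654647051 = D9D57D0B hex

D9D57D0B


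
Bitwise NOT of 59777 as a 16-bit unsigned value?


~0b1110100110000001 = 0b1011001111110 = 5758 (16-bit unsigned)

5758


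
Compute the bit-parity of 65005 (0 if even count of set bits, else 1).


0b1111110111101101 has 13 ones => parity 1

1


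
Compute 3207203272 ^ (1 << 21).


3207203272 ^ (1 << 21) = 3207203272 ^ 2097152 = 3205106120

3205106120


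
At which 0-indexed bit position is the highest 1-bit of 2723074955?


0b10100010010011101101001110001011. Highest set bit at position 31

31


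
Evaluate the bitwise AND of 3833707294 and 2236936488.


0b11100100100000011011101100011110 & 0b10000101010101001111000100101000 = 0b10000100000000001011000100001000 = 2214637832

2214637832


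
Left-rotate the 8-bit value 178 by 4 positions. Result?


Rotate 0b10110010 left by 4 (8-bit) = 0b101011 = 43

43


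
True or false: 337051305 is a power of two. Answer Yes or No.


0b10100000101101111111010101001. Multiple bits set => No

No


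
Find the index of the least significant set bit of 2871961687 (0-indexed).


0b10101011001011101010100001010111. Lowest set bit at position 0

0


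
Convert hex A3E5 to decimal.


A3E5 hex = 41957 decimal

41957


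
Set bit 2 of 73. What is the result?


73 | (1 << 2) = 73 | 4 = 77

77


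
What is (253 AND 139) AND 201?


Step 1: 253 & 139 = 137
Step 2: 137 & 201 = 137

137


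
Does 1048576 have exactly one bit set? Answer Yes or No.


0b100000000000000000000. Only one bit set => Yes

Yes


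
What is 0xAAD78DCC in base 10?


AAD78DCC hex = 2866253260 decimal

2866253260


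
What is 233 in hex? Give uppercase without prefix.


233 = E9 hex

E9


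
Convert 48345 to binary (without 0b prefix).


48345 = 1011110011011001 in binary

1011110011011001


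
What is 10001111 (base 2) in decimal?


10001111 in decimal = 143

143


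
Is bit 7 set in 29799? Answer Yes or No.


0b111010001100111, bit 7 = 0. No

No


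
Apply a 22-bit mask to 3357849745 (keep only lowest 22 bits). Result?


3357849745 & 4194303 = 2406545

2406545


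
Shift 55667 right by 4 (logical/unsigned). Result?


0b1101100101110011 >> 4 = 0b110110010111 = 3479

3479


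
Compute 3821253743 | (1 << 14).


3821253743 | (1 << 14) = 3821253743 | 16384 = 3821270127

3821270127


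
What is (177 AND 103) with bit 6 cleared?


Step 1: 177 & 103 = 33
Step 2: 33 & ~(1 << 6) = 33

33


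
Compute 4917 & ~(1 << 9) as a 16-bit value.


4917 & ~(1 << 9) = 4405

4405


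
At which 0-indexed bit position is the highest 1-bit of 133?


0b10000101. Highest set bit at position 7

7


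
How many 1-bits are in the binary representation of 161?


0b10100001 has 3 set bits

3


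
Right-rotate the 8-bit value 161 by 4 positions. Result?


Rotate 0b10100001 right by 4 (8-bit) = 0b11010 = 26

26


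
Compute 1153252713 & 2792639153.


0b1000100101111010011110101101001 & 0b10100110011101000100101010110001 = 0b100001101000000100000100001 = 70518817

70518817


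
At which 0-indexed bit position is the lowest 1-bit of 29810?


0b111010001110010. Lowest set bit at position 1

1


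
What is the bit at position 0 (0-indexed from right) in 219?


0b11011011, position 0 = 1

1


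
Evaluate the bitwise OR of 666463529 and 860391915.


0b100111101110010110110100101001 | 0b110011010010001000100111101011 = 0b110111111110011110110111101011 = 939126251

939126251


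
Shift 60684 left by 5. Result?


0b1110110100001100 << 5 = 0b111011010000110000000 = 1941888

1941888


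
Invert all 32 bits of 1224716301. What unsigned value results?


1224716301 ^ 4294967295 = 3070250994

3070250994


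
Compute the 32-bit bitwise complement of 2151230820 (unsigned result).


~0b10000000001110010010110101100100 = 0b1111111110001101101001010011011 = 2143736475 (32-bit unsigned)

2143736475


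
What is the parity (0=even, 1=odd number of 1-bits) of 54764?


0b1101010111101100 has 10 ones => parity 0

0


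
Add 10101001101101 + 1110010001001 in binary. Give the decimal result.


10101001101101 + 1110010001001 = 100011011110110 = 18166

18166


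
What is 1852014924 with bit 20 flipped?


1852014924 ^ (1 << 20) = 1852014924 ^ 1048576 = 1853063500

1853063500


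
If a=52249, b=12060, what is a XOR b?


52249 ^ 12060 = 58117

58117


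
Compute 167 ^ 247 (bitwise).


0b10100111 ^ 0b11110111 = 0b1010000 = 80

80


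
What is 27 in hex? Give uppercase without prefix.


27 = 1B hex

1B


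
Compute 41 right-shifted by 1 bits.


0b101001 >> 1 = 0b10100 = 20

20


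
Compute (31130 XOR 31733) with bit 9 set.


Step 1: 31130 ^ 31733 = 623
Step 2: 623 | (1 << 9) = 623 | 512 = 623

623


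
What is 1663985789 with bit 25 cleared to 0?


1663985789 & ~(1 << 25) = 1630431357

1630431357


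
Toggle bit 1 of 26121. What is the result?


26121 ^ (1 << 1) = 26121 ^ 2 = 26123

26123


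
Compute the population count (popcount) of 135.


0b10000111 has 4 set bits

4


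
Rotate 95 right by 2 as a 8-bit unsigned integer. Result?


Rotate 0b1011111 right by 2 (8-bit) = 0b11010111 = 215

215


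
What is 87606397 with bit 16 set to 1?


87606397 | (1 << 16) = 87606397 | 65536 = 87671933

87671933


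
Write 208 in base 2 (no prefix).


208 = 11010000 in binary

11010000


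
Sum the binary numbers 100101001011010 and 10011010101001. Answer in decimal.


100101001011010 + 10011010101001 = 111000100000011 = 28931

28931


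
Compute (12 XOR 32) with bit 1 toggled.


Step 1: 12 ^ 32 = 44
Step 2: 44 ^ (1 << 1) = 44 ^ 2 = 46

46


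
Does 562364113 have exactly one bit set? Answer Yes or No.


0b100001100001001111111011010001. Multiple bits set => No

No


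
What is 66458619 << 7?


0b11111101100001001111111011 << 7 = 0b111111011000010011111110110000000 = 8506703232

8506703232


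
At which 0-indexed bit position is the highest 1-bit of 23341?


0b101101100101101. Highest set bit at position 14

14


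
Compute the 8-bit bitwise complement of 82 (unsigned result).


~0b1010010 = 0b10101101 = 173 (8-bit unsigned)

173


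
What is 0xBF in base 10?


BF hex = 191 decimal

191


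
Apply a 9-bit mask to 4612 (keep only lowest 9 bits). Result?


4612 & 511 = 4

4


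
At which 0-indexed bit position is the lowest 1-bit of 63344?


0b1111011101110000. Lowest set bit at position 4

4


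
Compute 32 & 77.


0b100000 & 0b1001101 = 0b0 = 0

0


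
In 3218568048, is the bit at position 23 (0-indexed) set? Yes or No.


0b10111111110101110111001101110000, bit 23 = 1. Yes

Yes


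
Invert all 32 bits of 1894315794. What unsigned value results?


1894315794 ^ 4294967295 = 2400651501

2400651501


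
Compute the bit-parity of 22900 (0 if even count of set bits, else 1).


0b101100101110100 has 8 ones => parity 0

0


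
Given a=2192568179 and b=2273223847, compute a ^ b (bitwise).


2192568179 ^ 2273223847 = 97602516

97602516


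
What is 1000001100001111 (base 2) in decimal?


1000001100001111 in decimal = 33551

33551


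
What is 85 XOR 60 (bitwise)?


0b1010101 ^ 0b111100 = 0b1101001 = 105

105


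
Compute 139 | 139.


0b10001011 | 0b10001011 = 0b10001011 = 139

139


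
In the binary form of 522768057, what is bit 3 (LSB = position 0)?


0b11111001010001100111010111001, position 3 = 1

1


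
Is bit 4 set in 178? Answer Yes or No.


0b10110010, bit 4 = 1. Yes

Yes


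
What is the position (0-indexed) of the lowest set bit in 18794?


0b100100101101010. Lowest set bit at position 1

1


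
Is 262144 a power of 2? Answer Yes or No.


0b1000000000000000000. Only one bit set => Yes

Yes


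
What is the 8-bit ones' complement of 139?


139 ^ 255 = 116

116


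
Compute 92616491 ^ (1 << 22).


92616491 ^ (1 << 22) = 92616491 ^ 4194304 = 96810795

96810795


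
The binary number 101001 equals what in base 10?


101001 in decimal = 41

41


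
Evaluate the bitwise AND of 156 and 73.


0b10011100 & 0b1001001 = 0b1000 = 8

8


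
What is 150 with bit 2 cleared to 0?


150 & ~(1 << 2) = 146

146


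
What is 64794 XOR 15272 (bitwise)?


0b1111110100011010 ^ 0b11101110101000 = 0b1100011010110010 = 50866

50866


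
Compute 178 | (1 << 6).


178 | (1 << 6) = 178 | 64 = 242

242


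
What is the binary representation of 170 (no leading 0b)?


170 = 10101010 in binary

10101010


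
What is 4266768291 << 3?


0b11111110010100011011011110100011 << 3 = 0b11111110010100011011011110100011000 = 34134146328

34134146328


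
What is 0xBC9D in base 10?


BC9D hex = 48285 decimal

48285


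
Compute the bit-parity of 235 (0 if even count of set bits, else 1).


0b11101011 has 6 ones => parity 0

0


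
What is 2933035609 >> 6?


0b10101110110100101001001001011001 >> 6 = 0b10101110110100101001001001 = 45828681

45828681


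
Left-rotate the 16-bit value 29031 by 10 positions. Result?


Rotate 0b111000101100111 left by 10 (16-bit) = 0b1001110111000101 = 40389

40389


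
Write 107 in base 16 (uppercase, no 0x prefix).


107 = 6B hex

6B


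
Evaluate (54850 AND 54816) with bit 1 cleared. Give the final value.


Step 1: 54850 & 54816 = 54784
Step 2: 54784 & ~(1 << 1) = 54784

54784


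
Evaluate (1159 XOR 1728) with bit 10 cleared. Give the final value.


Step 1: 1159 ^ 1728 = 583
Step 2: 583 & ~(1 << 10) = 583

583


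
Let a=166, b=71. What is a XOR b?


166 ^ 71 = 225

225


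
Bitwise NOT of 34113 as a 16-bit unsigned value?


~0b1000010101000001 = 0b111101010111110 = 31422 (16-bit unsigned)

31422


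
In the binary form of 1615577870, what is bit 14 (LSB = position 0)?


0b1100000010010111100001100001110, position 14 = 1

1


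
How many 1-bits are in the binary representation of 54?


0b110110 has 4 set bits

4


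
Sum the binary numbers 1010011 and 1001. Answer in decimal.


1010011 + 1001 = 1011100 = 92

92


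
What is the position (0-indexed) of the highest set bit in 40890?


0b1001111110111010. Highest set bit at position 15

15


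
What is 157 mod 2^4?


157 & 15 = 13

13


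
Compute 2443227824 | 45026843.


0b10010001101000001011001010110000 | 0b10101011110000111000011011 = 0b10010011101011111011111010111011 = 2477768379

2477768379


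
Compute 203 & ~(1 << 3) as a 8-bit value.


203 & ~(1 << 3) = 195

195


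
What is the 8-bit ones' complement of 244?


244 ^ 255 = 11

11


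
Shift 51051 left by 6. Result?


0b1100011101101011 << 6 = 0b1100011101101011000000 = 3267264

3267264


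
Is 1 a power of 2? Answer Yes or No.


0b1. Only one bit set => Yes

Yes


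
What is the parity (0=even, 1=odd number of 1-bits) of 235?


0b11101011 has 6 ones => parity 0

0


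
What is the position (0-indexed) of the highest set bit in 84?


0b1010100. Highest set bit at position 6

6


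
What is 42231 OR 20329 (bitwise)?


0b1010010011110111 | 0b100111101101001 = 0b1110111111111111 = 61439

61439


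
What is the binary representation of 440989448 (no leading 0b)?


440989448 = 11010010010001111011100001000 in binary

11010010010001111011100001000


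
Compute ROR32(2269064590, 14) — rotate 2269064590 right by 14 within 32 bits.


Rotate 0b10000111001111110010110110001110 right by 14 (32-bit) = 0b10110110001110100001110011111100 = 3057261820

3057261820


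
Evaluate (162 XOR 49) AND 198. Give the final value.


Step 1: 162 ^ 49 = 147
Step 2: 147 & 198 = 130

130


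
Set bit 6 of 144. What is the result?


144 | (1 << 6) = 144 | 64 = 208

208


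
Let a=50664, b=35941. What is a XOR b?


50664 ^ 35941 = 18829

18829


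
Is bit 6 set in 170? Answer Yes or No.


0b10101010, bit 6 = 0. No

No


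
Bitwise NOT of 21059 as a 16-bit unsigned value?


~0b101001001000011 = 0b1010110110111100 = 44476 (16-bit unsigned)

44476


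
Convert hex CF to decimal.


CF hex = 207 decimal

207


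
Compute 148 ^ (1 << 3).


148 ^ (1 << 3) = 148 ^ 8 = 156

156


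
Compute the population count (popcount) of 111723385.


0b110101010001100001101111001 has 14 set bits

14


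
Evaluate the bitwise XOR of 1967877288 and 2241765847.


0b1110101010010110110110010101000 ^ 0b10000101100111101010000111010111 = 0b11110000110101011100110101111111 = 4040543615

4040543615


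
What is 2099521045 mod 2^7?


2099521045 & 127 = 21

21


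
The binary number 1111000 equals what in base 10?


1111000 in decimal = 120

120


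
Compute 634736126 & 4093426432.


0b100101110101010100110111111110 & 0b11110011111111001011101100000000 = 0b100001110101000000100100000000 = 567544064

567544064


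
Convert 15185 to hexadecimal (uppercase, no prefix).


15185 = 3B51 hex

3B51


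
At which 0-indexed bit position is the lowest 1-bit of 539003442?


0b100000001000001000101000110010. Lowest set bit at position 1

1


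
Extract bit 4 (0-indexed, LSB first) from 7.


0b111, position 4 = 0

0


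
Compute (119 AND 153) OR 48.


Step 1: 119 & 153 = 17
Step 2: 17 | 48 = 49

49


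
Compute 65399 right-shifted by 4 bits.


0b1111111101110111 >> 4 = 0b111111110111 = 4087

4087


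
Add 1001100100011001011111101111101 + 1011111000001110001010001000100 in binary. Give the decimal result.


1001100100011001011111101111101 + 1011111000001110001010001000100 = 10101011100100111101001111000001 = 2878591937

2878591937


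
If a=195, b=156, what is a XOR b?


195 ^ 156 = 95

95


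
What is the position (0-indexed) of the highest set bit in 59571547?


0b11100011001111110101011011. Highest set bit at position 25

25


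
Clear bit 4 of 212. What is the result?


212 & ~(1 << 4) = 196

196


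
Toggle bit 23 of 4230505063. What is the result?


4230505063 ^ (1 << 23) = 4230505063 ^ 8388608 = 4238893671

4238893671


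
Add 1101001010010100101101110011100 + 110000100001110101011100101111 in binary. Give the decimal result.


1101001010010100101101110011100 + 110000100001110101011100101111 = 10011001110100011011001011001011 = 2580656843

2580656843


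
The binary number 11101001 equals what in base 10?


11101001 in decimal = 233

233


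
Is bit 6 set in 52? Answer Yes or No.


0b110100, bit 6 = 0. No

No


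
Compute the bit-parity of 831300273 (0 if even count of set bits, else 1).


0b110001100011001010001010110001 has 13 ones => parity 1

1


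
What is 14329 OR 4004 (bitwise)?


0b11011111111001 | 0b111110100100 = 0b11111111111101 = 16381

16381


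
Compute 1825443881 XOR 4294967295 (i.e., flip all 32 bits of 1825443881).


1825443881 ^ 4294967295 = 2469523414

2469523414


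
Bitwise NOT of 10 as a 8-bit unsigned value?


~0b1010 = 0b11110101 = 245 (8-bit unsigned)

245


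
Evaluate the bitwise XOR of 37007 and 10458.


0b1001000010001111 ^ 0b10100011011010 = 0b1011100001010101 = 47189

47189


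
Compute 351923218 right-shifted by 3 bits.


0b10100111110011110110000010010 >> 3 = 0b10100111110011110110000010 = 43990402

43990402


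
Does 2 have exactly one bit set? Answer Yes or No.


0b10. Only one bit set => Yes

Yes


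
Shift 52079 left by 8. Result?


0b1100101101101111 << 8 = 0b110010110110111100000000 = 13332224

13332224


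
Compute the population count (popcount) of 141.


0b10001101 has 4 set bits

4


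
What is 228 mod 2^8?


228 & 255 = 228

228


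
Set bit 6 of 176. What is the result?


176 | (1 << 6) = 176 | 64 = 240

240


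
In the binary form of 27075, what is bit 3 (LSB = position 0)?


0b110100111000011, position 3 = 0

0


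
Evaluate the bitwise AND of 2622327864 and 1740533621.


0b10011100010011011000110000111000 & 0b1100111101111100110111101110101 = 0b100000011000000110000110000 = 67898416

67898416


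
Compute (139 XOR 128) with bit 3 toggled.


Step 1: 139 ^ 128 = 11
Step 2: 11 ^ (1 << 3) = 11 ^ 8 = 3

3


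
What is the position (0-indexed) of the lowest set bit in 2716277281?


0b10100001111001110001101000100001. Lowest set bit at position 0

0


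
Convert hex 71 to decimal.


71 hex = 113 decimal

113


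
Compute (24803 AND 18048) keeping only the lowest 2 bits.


Step 1: 24803 & 18048 = 16512
Step 2: 16512 & 3 = 0

0


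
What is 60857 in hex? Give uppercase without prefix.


60857 = EDB9 hex

EDB9


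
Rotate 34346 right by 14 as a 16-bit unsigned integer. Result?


Rotate 0b1000011000101010 right by 14 (16-bit) = 0b1100010101010 = 6314

6314


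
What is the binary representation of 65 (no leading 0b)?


65 = 1000001 in binary

1000001


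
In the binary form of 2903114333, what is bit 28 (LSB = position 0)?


0b10101101000010100000001001011101, position 28 = 0

0


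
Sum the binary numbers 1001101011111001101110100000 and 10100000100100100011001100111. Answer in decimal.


1001101011111001101110100000 + 10100000100100100011001100111 = 11101110000011110001000000111 = 499245575

499245575


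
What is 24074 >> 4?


0b101111000001010 >> 4 = 0b10111100000 = 1504

1504


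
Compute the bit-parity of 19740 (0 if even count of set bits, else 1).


0b100110100011100 has 7 ones => parity 1

1


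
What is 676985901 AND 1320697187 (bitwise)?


0b101000010110011111110000101101 & 0b1001110101110000011110101100011 = 0b1000000110000011110000100001 = 135805985

135805985


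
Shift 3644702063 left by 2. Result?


0b11011001001111011011110101101111 << 2 = 0b1101100100111101101111010110111100 = 14578808252

14578808252


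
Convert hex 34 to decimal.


34 hex = 52 decimal

52


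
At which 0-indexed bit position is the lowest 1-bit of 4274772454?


0b11111110110010111101100111100110. Lowest set bit at position 1

1


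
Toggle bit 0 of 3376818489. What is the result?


3376818489 ^ (1 << 0) = 3376818489 ^ 1 = 3376818488

3376818488


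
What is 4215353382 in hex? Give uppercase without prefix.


4215353382 = FB413026 hex

FB413026


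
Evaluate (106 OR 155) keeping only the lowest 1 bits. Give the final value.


Step 1: 106 | 155 = 251
Step 2: 251 & 1 = 1

1


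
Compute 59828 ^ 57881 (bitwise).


0b1110100110110100 ^ 0b1110001000011001 = 0b101110101101 = 2989

2989


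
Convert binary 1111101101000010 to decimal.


1111101101000010 in decimal = 64322

64322


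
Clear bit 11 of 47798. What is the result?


47798 & ~(1 << 11) = 45750

45750


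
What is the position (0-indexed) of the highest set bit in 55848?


0b1101101000101000. Highest set bit at position 15

15


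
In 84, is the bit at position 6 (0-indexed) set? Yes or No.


0b1010100, bit 6 = 1. Yes

Yes


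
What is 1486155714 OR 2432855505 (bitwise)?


0b1011000100101001110111111000010 | 0b10010001000000100110110111010001 = 0b11011001100101101110111111010011 = 3650547667

3650547667


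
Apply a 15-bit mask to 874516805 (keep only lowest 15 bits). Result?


874516805 & 32767 = 4421

4421


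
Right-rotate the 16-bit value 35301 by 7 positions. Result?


Rotate 0b1000100111100101 right by 7 (16-bit) = 0b1100101100010011 = 51987

51987


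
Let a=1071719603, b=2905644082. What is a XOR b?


1071719603 ^ 2905644082 = 2463217793

2463217793


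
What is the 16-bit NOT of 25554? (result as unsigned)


~0b110001111010010 = 0b1001110000101101 = 39981 (16-bit unsigned)

39981


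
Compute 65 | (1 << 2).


65 | (1 << 2) = 65 | 4 = 69

69


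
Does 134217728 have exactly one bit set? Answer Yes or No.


0b1000000000000000000000000000. Only one bit set => Yes

Yes


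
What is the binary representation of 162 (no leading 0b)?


162 = 10100010 in binary

10100010


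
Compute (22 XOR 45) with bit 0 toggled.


Step 1: 22 ^ 45 = 59
Step 2: 59 ^ (1 << 0) = 59 ^ 1 = 58

58


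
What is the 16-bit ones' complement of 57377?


57377 ^ 65535 = 8158

8158


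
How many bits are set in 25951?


0b110010101011111 has 10 set bits

10


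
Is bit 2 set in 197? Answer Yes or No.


0b11000101, bit 2 = 1. Yes

Yes


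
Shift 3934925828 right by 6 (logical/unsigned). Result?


0b11101010100010100011010000000100 >> 6 = 0b11101010100010100011010000 = 61483216

61483216


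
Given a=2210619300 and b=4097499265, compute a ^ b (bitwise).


2210619300 ^ 4097499265 = 2012856101

2012856101


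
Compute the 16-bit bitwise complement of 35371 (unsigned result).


~0b1000101000101011 = 0b111010111010100 = 30164 (16-bit unsigned)

30164


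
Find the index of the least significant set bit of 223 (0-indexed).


0b11011111. Lowest set bit at position 0

0


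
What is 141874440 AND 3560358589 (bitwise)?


0b1000011101001101010100001000 & 0b11010100001101101100001010111101 = 0b1101001100000000001000 = 3457032

3457032


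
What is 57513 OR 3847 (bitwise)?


0b1110000010101001 | 0b111100000111 = 0b1110111110101111 = 61359

61359


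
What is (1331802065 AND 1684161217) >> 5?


Step 1: 1331802065 & 1684161217 = 1147142849
Step 2: 1147142849 >> 5 = 35848214

35848214


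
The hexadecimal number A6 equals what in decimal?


A6 hex = 166 decimal

166


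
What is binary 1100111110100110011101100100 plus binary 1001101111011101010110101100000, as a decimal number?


1100111110100110011101100100 + 1001101111011101010110101100000 = 1011010111010010001010011000100 = 1525224644

1525224644


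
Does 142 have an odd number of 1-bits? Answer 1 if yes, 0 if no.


0b10001110 has 4 ones => parity 0

0


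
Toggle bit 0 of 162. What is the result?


162 ^ (1 << 0) = 162 ^ 1 = 163

163


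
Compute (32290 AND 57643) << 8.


Step 1: 32290 & 57643 = 24610
Step 2: 24610 << 8 = 6300160

6300160


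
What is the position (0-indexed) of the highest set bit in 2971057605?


0b10110001000101101011110111000101. Highest set bit at position 31

31


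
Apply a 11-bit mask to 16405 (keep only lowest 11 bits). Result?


16405 & 2047 = 21

21


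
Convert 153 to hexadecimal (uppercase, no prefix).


153 = 99 hex

99


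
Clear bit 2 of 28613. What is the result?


28613 & ~(1 << 2) = 28609

28609


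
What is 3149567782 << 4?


0b10111011101110101001011100100110 << 4 = 0b101110111011101010010111001001100000 = 50393084512

50393084512


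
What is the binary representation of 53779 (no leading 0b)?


53779 = 1101001000010011 in binary

1101001000010011


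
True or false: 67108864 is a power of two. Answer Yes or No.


0b100000000000000000000000000. Only one bit set => Yes

Yes


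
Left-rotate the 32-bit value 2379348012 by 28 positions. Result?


Rotate 0b10001101110100011111100000101100 left by 28 (32-bit) = 0b11001000110111010001111110000010 = 3369934722

3369934722


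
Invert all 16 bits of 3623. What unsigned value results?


3623 ^ 65535 = 61912

61912


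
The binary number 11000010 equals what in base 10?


11000010 in decimal = 194

194


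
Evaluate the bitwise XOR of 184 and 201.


0b10111000 ^ 0b11001001 = 0b1110001 = 113

113


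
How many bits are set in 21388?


0b101001110001100 has 7 set bits

7


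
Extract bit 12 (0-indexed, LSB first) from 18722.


0b100100100100010, position 12 = 0

0


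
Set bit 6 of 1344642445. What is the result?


1344642445 | (1 << 6) = 1344642445 | 64 = 1344642509

1344642509


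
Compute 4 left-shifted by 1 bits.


0b100 << 1 = 0b1000 = 8

8


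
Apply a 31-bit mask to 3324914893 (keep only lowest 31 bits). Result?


3324914893 & 2147483647 = 1177431245

1177431245


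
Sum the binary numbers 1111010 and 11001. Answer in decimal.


1111010 + 11001 = 10010011 = 147

147


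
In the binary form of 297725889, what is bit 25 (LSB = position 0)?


0b10001101111101110111111000001, position 25 = 0

0


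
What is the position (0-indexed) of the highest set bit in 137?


0b10001001. Highest set bit at position 7

7


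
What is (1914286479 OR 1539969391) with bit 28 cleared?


Step 1: 1914286479 | 1539969391 = 2077995503
Step 2: 2077995503 & ~(1 << 28) = 1809560047

1809560047


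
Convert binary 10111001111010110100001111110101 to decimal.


10111001111010110100001111110101 in decimal = 3119203317

3119203317


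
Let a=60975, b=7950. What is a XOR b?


60975 ^ 7950 = 61729

61729


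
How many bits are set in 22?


0b10110 has 3 set bits

3


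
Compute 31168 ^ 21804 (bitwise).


0b111100111000000 ^ 0b101010100101100 = 0b10110011101100 = 11500

11500


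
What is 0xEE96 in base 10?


EE96 hex = 61078 decimal

61078


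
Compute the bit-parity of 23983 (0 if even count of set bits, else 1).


0b101110110101111 has 11 ones => parity 1

1


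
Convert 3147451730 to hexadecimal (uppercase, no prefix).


3147451730 = BB9A4D52 hex

BB9A4D52


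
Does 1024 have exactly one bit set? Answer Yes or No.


0b10000000000. Only one bit set => Yes

Yes


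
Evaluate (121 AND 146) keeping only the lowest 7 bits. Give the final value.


Step 1: 121 & 146 = 16
Step 2: 16 & 127 = 16

16


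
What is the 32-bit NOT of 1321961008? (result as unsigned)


~0b1001110110010111000011000110000 = 0b10110001001101000111100111001111 = 2973006287 (32-bit unsigned)

2973006287


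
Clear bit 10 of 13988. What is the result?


13988 & ~(1 << 10) = 12964

12964


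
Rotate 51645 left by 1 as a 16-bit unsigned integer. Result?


Rotate 0b1100100110111101 left by 1 (16-bit) = 0b1001001101111011 = 37755

37755


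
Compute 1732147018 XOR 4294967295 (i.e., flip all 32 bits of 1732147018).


1732147018 ^ 4294967295 = 2562820277

2562820277


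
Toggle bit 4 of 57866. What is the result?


57866 ^ (1 << 4) = 57866 ^ 16 = 57882

57882


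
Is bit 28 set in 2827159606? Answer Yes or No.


0b10101000100000110000100000110110, bit 28 = 0. No

No


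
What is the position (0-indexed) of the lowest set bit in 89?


0b1011001. Lowest set bit at position 0

0


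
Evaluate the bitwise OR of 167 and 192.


0b10100111 | 0b11000000 = 0b11100111 = 231

231


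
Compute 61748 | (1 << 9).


61748 | (1 << 9) = 61748 | 512 = 62260

62260


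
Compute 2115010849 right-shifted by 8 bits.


0b1111110000100001000000100100001 >> 8 = 0b11111100001000010000001 = 8261761

8261761


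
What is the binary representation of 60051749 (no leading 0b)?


60051749 = 11100101000101000100100101 in binary

11100101000101000100100101


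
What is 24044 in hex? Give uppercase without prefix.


24044 = 5DEC hex

5DEC


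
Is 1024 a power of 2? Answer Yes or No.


0b10000000000. Only one bit set => Yes

Yes


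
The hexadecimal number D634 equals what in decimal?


D634 hex = 54836 decimal

54836


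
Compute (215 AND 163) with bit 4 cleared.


Step 1: 215 & 163 = 131
Step 2: 131 & ~(1 << 4) = 131

131


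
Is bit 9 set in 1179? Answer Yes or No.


0b10010011011, bit 9 = 0. No

No


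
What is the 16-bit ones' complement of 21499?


21499 ^ 65535 = 44036

44036


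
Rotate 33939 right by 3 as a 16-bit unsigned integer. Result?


Rotate 0b1000010010010011 right by 3 (16-bit) = 0b111000010010010 = 28818

28818


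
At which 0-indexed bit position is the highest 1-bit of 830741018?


0b110001100001000001101000011010. Highest set bit at position 29

29


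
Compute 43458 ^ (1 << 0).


43458 ^ (1 << 0) = 43458 ^ 1 = 43459

43459


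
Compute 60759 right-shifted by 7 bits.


0b1110110101010111 >> 7 = 0b111011010 = 474

474


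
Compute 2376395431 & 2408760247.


0b10001101101001001110101010100111 & 0b10001111100100101100001110110111 = 0b10001101100000001100001010100111 = 2374025895

2374025895


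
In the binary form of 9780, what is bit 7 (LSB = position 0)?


0b10011000110100, position 7 = 0

0


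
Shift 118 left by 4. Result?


0b1110110 << 4 = 0b11101100000 = 1888

1888


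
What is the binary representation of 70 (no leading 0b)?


70 = 1000110 in binary

1000110


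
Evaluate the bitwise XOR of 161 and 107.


0b10100001 ^ 0b1101011 = 0b11001010 = 202

202


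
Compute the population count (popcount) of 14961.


0b11101001110001 has 8 set bits

8


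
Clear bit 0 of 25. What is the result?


25 & ~(1 << 0) = 24

24


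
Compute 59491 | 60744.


0b1110100001100011 | 0b1110110101001000 = 0b1110110101101011 = 60779

60779


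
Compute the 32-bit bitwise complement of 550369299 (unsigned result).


~0b100000110011011111100000010011 = 0b11011111001100100000011111101100 = 3744597996 (32-bit unsigned)

3744597996


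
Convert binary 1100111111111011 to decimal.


1100111111111011 in decimal = 53243

53243


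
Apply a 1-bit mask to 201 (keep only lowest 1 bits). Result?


201 & 1 = 1

1


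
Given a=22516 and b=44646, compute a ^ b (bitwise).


22516 ^ 44646 = 63890

63890


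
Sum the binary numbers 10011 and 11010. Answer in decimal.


10011 + 11010 = 101101 = 45

45


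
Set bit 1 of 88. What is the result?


88 | (1 << 1) = 88 | 2 = 90

90


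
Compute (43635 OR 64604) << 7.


Step 1: 43635 | 64604 = 65151
Step 2: 65151 << 7 = 8339328

8339328


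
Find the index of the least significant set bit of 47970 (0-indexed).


0b1011101101100010. Lowest set bit at position 1

1


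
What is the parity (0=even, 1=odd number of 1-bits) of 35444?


0b1000101001110100 has 7 ones => parity 1

1


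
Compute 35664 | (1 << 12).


35664 | (1 << 12) = 35664 | 4096 = 39760

39760


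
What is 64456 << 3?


0b1111101111001000 << 3 = 0b1111101111001000000 = 515648

515648


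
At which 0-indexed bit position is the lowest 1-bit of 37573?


0b1001001011000101. Lowest set bit at position 0

0


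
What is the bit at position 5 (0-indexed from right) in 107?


0b1101011, position 5 = 1

1


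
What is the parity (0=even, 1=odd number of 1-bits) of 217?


0b11011001 has 5 ones => parity 1

1


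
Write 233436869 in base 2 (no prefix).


233436869 = 1101111010011111011011000101 in binary

1101111010011111011011000101


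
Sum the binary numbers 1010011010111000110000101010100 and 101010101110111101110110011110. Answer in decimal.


1010011010111000110000101010100 + 101010101110111101110110011110 = 1111110000110000011111011110010 = 2115518194

2115518194


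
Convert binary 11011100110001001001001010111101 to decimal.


11011100110001001001001010111101 in decimal = 3703870141

3703870141


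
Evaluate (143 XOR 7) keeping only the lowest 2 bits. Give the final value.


Step 1: 143 ^ 7 = 136
Step 2: 136 & 3 = 0

0


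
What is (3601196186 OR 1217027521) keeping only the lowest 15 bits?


Step 1: 3601196186 | 1217027521 = 3736075739
Step 2: 3736075739 & 32767 = 32219

32219


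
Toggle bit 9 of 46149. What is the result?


46149 ^ (1 << 9) = 46149 ^ 512 = 46661

46661


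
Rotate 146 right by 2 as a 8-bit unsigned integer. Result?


Rotate 0b10010010 right by 2 (8-bit) = 0b10100100 = 164

164


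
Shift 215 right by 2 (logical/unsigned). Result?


0b11010111 >> 2 = 0b110101 = 53

53


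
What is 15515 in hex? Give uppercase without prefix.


15515 = 3C9B hex

3C9B


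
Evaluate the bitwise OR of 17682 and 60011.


0b100010100010010 | 0b1110101001101011 = 0b1110111101111011 = 61307

61307


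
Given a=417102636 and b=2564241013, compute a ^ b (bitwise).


417102636 ^ 2564241013 = 2148224345

2148224345


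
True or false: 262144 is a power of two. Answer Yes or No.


0b1000000000000000000. Only one bit set => Yes

Yes


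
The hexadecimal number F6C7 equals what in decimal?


F6C7 hex = 63175 decimal

63175


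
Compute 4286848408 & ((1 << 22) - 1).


4286848408 & 4194303 = 269720

269720


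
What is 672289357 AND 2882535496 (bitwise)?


0b101000000100100101001001001101 & 0b10101011110100000000000001001000 = 0b101000000100000000000001001000 = 672137288

672137288


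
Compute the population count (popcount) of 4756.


0b1001010010100 has 5 set bits

5


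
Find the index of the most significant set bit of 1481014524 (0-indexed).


0b1011000010001100111110011111100. Highest set bit at position 30

30
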